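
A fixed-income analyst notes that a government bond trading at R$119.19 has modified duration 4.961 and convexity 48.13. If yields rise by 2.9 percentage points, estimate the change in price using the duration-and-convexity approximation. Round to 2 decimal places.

Duration effect: -D_mod·Δy = -4.961 × (+0.029) = -0.143869
Convexity effect: ½·C·(Δy)² = 0.5 × 48.13 × (0.029)² = +0.020238665
ΔP/P ≈ -0.143869 + 0.020238665 = -0.123630335
ΔP ≈ 119.19 × (-0.123630335) = -14.73549962865.

-R$14.74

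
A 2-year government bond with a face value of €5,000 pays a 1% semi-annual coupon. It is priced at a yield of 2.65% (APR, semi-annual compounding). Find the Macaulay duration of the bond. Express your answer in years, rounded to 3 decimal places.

1.985 years

Periodic yield y = 0.01325. Discount each cash flow and weight by its period:
  t   CF        PV=CF/(1+0.01325)^t    t·PV
  1        25.00        24.6731        24.6731
  2        25.00        24.3504        48.7009
  3        25.00        24.0320        72.0960
  4     5,025.00     4,767.2685    19,069.0742
  Σ                  4,840.3241    19,214.5442
Price P = Σ PV = 4,840.3241.
Macaulay duration = Σ(t·PV) / P = 19,214.5442 / 4,840.3241 = 3.96968 half-year periods.
In years: 3.96968 / 2 = 1.98484 years.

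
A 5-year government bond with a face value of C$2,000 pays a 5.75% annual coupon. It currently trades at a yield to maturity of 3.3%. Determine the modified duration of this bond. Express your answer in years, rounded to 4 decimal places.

4.3706 years

Periodic yield y = 0.033. First find Macaulay duration:
  t   CF        PV=CF/(1+0.033)^t    t·PV
  1       115.00       111.3262       111.3262
  2       115.00       107.7698       215.5397
  3       115.00       104.3270       312.9811
  4       115.00       100.9942       403.9769
  5     2,115.00     1,798.0790     8,990.3949
  Σ                  2,222.4963    10,034.2188
P = 2,222.4963; Macaulay duration = 10,034.2188 / 2,222.4963 = 4.51484 years.
Modified duration = D_Mac / (1 + y) = 4.51484 / 1.033 = 4.37061 years.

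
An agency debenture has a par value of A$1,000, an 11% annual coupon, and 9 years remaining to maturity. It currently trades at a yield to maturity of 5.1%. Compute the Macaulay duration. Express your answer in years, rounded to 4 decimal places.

Periodic yield y = 0.051. Discount each cash flow and weight by its year:
  t   CF        PV=CF/(1+0.051)^t    t·PV
  1       110.00       104.6622       104.6622
  2       110.00        99.5835       199.1669
  3       110.00        94.7512       284.2535
  4       110.00        90.1533       360.6134
  5       110.00        85.7786       428.8931
  6       110.00        81.6162       489.6972
  7       110.00        77.6558       543.5903
  8       110.00        73.8875       591.1000
  9     1,110.00       709.4120     6,384.7081
  Σ                  1,417.5003     9,386.6847
Price P = Σ PV = 1,417.5003.
Macaulay duration = Σ(t·PV) / P = 9,386.6847 / 1,417.5003 = 6.62200 years.

6.6220 years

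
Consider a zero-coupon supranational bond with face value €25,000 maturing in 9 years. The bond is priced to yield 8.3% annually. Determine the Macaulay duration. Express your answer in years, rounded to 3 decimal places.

9.000 years

A zero-coupon bond has a single cash flow at maturity, so its Macaulay duration equals its maturity: 9 years.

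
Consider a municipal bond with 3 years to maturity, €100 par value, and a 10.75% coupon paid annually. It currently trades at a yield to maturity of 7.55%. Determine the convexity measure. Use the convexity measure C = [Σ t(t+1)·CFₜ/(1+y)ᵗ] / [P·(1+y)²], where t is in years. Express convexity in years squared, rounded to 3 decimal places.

9.131

With y = 0.0755:
  t   CF        PV=CF/(1+0.0755)^t    t·PV        t(t+1)·PV
  1        10.75         9.9954         9.9954          19.9907
  2        10.75         9.2937        18.5874          55.7621
  3       110.75        89.0251       267.0753       1,068.3013
  Σ                    108.3141       295.6580       1,144.0540
P = 108.3141.
Convexity = Σ t(t+1)·PV / [P·(1+y)²] = 1,144.0540 / (108.3141 × 1.156700) = 9.13147.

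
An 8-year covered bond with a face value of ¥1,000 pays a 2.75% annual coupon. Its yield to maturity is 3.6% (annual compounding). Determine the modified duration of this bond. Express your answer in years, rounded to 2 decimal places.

7.01 years

Periodic yield y = 0.036. First find Macaulay duration:
  t   CF        PV=CF/(1+0.036)^t    t·PV
  1        27.50        26.5444        26.5444
  2        27.50        25.6220        51.2440
  3        27.50        24.7317        74.1950
  4        27.50        23.8723        95.4891
  5        27.50        23.0427       115.2136
  6        27.50        22.2420       133.4521
  7        27.50        21.4691       150.2839
  8     1,027.50       774.2902     6,194.3220
  Σ                    941.8145     6,840.7441
P = 941.8145; Macaulay duration = 6,840.7441 / 941.8145 = 7.26337 years.
Modified duration = D_Mac / (1 + y) = 7.26337 / 1.036 = 7.01097 years.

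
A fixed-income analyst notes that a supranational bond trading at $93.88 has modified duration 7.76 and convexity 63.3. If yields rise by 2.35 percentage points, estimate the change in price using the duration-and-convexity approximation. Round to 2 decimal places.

-$15.48

Duration effect: -D_mod·Δy = -7.76 × (+0.0235) = -0.182360
Convexity effect: ½·C·(Δy)² = 0.5 × 63.3 × (0.0235)² = +0.0174787125
ΔP/P ≈ -0.182360 + 0.0174787125 = -0.1648812875
ΔP ≈ 93.88 × (-0.1648812875) = -15.4790552705.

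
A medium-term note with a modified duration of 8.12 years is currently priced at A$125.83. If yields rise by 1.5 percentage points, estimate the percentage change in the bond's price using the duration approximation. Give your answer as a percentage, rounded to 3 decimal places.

Duration approximation: ΔP/P ≈ -D_mod · Δy = -8.12 × (+0.015) = -0.121800.
As a percentage: -12.1800%.

-12.180%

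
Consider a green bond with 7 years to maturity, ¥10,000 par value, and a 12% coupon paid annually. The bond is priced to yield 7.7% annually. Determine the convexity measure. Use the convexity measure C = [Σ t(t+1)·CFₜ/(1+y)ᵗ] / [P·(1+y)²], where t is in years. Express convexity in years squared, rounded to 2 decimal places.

32.91

With y = 0.077:
  t   CF        PV=CF/(1+0.077)^t    t·PV        t(t+1)·PV
  1     1,200.00     1,114.2061     1,114.2061       2,228.4123
  2     1,200.00     1,034.5461     2,069.0922       6,207.2765
  3     1,200.00       960.5813     2,881.7440      11,526.9758
  4     1,200.00       891.9047     3,567.6186      17,838.0932
  5     1,200.00       828.1380     4,140.6902      24,844.1409
  6     1,200.00       768.9304     4,613.5823      32,295.0764
  7    11,200.00     6,663.5874    46,645.1119     373,160.8955
  Σ                 12,261.8940    65,032.0453     468,100.8706
P = 12,261.8940.
Convexity = Σ t(t+1)·PV / [P·(1+y)²] = 468,100.8706 / (12,261.8940 × 1.159929) = 32.91171.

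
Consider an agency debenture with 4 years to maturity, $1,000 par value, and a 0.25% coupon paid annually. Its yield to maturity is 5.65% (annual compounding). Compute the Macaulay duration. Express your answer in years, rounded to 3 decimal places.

3.983 years

Periodic yield y = 0.0565. Discount each cash flow and weight by its year:
  t   CF        PV=CF/(1+0.0565)^t    t·PV
  1         2.50         2.3663         2.3663
  2         2.50         2.2398         4.4795
  3         2.50         2.1200         6.3599
  4     1,002.50       804.6488     3,218.5953
  Σ                    811.3749     3,231.8010
Price P = Σ PV = 811.3749.
Macaulay duration = Σ(t·PV) / P = 3,231.8010 / 811.3749 = 3.98312 years.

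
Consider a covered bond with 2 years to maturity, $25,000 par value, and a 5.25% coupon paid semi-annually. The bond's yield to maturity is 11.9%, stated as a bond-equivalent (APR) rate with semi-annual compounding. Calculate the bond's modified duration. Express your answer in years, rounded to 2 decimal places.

1.81 years

Periodic yield y = 0.0595. First find Macaulay duration:
  t   CF        PV=CF/(1+0.0595)^t    t·PV
  1       656.25       619.3959       619.3959
  2       656.25       584.6116     1,169.2231
  3       656.25       551.7806     1,655.3418
  4    25,656.25    20,360.5420    81,442.1680
  Σ                 22,116.3301    84,886.1288
P = 22,116.3301; Macaulay duration = 84,886.1288 / 22,116.3301 = 3.83817 half-year periods = 1.91908 years.
Modified duration = D_Mac / (1 + y) = 1.91908 / 1.0595 = 1.81131 years.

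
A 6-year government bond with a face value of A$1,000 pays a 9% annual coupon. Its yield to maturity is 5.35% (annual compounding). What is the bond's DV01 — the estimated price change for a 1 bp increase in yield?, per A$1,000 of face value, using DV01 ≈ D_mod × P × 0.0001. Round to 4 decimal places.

Periodic yield y = 0.0535.
  t   CF        PV=CF/(1+0.0535)^t    t·PV
  1        90.00        85.4295        85.4295
  2        90.00        81.0911       162.1823
  3        90.00        76.9731       230.9193
  4        90.00        73.0642       292.2566
  5        90.00        69.3537       346.7686
  6     1,090.00       797.2954     4,783.7724
  Σ                  1,183.2070     5,901.3287
P = 1,183.2070; D_Mac = 4.98757 yrs; D_mod = 4.73429 yrs.
DV01 ≈ 4.73429 × 1,183.2070 × 0.0001 = 0.560164.

A$0.5602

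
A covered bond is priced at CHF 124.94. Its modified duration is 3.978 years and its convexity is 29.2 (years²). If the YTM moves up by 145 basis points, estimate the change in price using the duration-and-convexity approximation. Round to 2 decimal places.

-CHF 6.82

Duration effect: -D_mod·Δy = -3.978 × (+0.0145) = -0.057681
Convexity effect: ½·C·(Δy)² = 0.5 × 29.2 × (0.0145)² = +0.00306965
ΔP/P ≈ -0.057681 + 0.00306965 = -0.05461135
ΔP ≈ 124.94 × (-0.05461135) = -6.823142069.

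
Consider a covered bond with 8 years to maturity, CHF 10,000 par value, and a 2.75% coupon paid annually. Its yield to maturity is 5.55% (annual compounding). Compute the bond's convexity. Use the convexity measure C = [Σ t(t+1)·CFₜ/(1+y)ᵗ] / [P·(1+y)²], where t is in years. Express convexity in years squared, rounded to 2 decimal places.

56.13

With y = 0.0555:
  t   CF        PV=CF/(1+0.0555)^t    t·PV        t(t+1)·PV
  1       275.00       260.5400       260.5400         521.0801
  2       275.00       246.8404       493.6808       1,481.0423
  3       275.00       233.8611       701.5833       2,806.3332
  4       275.00       221.5643       886.2571       4,431.2856
  5       275.00       209.9140     1,049.5702       6,297.4215
  6       275.00       198.8764     1,193.2584       8,352.8091
  7       275.00       188.4191     1,318.9340      10,551.4722
  8    10,275.00     6,669.8479    53,358.7831     480,229.0478
  Σ                  8,229.8633    59,262.6070     514,670.4917
P = 8,229.8633.
Convexity = Σ t(t+1)·PV / [P·(1+y)²] = 514,670.4917 / (8,229.8633 × 1.114080) = 56.13325.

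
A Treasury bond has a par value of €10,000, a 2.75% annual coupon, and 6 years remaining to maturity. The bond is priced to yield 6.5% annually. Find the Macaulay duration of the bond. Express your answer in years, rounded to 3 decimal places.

Periodic yield y = 0.065. Discount each cash flow and weight by its year:
  t   CF        PV=CF/(1+0.065)^t    t·PV
  1       275.00       258.2160       258.2160
  2       275.00       242.4563       484.9126
  3       275.00       227.6585       682.9755
  4       275.00       213.7638       855.0554
  5       275.00       200.7172     1,003.5862
  6    10,275.00     7,041.8081    42,250.8484
  Σ                  8,184.6199    45,535.5940
Price P = Σ PV = 8,184.6199.
Macaulay duration = Σ(t·PV) / P = 45,535.5940 / 8,184.6199 = 5.56356 years.

5.564 years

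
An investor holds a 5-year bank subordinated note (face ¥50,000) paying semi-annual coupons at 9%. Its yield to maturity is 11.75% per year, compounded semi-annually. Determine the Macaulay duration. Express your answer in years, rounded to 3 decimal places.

Periodic yield y = 0.05875. Discount each cash flow and weight by its period:
  t   CF        PV=CF/(1+0.05875)^t    t·PV
  1     2,250.00     2,125.1476     2,125.1476
  2     2,250.00     2,007.2232     4,014.4464
  3     2,250.00     1,895.8425     5,687.5274
  4     2,250.00     1,790.6422     7,162.5690
  5     2,250.00     1,691.2796     8,456.3978
  6     2,250.00     1,597.4305     9,584.5831
  7     2,250.00     1,508.7892    10,561.5241
  8     2,250.00     1,425.0665    11,400.5320
  9     2,250.00     1,345.9896    12,113.9065
  10   52,250.00    29,522.4273   295,224.2727
  Σ                 44,909.8381   366,330.9067
Price P = Σ PV = 44,909.8381.
Macaulay duration = Σ(t·PV) / P = 366,330.9067 / 44,909.8381 = 8.15703 half-year periods.
In years: 8.15703 / 2 = 4.07852 years.

4.079 years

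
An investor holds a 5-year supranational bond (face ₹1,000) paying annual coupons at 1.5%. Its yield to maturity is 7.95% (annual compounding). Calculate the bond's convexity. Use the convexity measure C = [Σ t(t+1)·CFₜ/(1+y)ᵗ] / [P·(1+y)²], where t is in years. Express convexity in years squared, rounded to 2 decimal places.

With y = 0.0795:
  t   CF        PV=CF/(1+0.0795)^t    t·PV        t(t+1)·PV
  1        15.00        13.8953        13.8953          27.7906
  2        15.00        12.8720        25.7440          77.2320
  3        15.00        11.9240        35.7721         143.0884
  4        15.00        11.0459        44.1836         220.9178
  5     1,015.00       692.3932     3,461.9661      20,771.7967
  Σ                    742.1305     3,581.5611      21,240.8256
P = 742.1305.
Convexity = Σ t(t+1)·PV / [P·(1+y)²] = 21,240.8256 / (742.1305 × 1.165320) = 24.56099.

24.56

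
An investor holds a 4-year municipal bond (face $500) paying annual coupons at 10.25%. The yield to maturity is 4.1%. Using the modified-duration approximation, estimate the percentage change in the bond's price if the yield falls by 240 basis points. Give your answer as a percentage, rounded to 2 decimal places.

Periodic yield y = 0.041. Modified duration first:
  t   CF        PV=CF/(1+0.041)^t    t·PV
  1        51.25        49.2315        49.2315
  2        51.25        47.2925        94.5850
  3        51.25        45.4299       136.2897
  4       551.25       469.4028     1,877.6112
  Σ                    611.3567     2,157.7174
P = 611.3567; D_Mac = 3.52939 yrs; D_mod = 3.52939/(1+0.041) = 3.39039 yrs.
ΔP/P ≈ -D_mod · Δy = -3.39039 × (-0.024) = +0.081369 = +8.1369%.

+8.14%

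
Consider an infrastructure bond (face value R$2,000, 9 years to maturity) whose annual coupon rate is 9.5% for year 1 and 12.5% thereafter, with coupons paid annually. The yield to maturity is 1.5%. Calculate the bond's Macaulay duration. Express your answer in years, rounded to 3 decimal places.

Periodic yield y = 0.015. Discount each cash flow and weight by its year:
  t   CF        PV=CF/(1+0.015)^t    t·PV
  1       190.00       187.1921       187.1921
  2       250.00       242.6654       485.3309
  3       250.00       239.0792       717.2377
  4       250.00       235.5461       942.1842
  5       250.00       232.0651     1,160.3254
  6       250.00       228.6355     1,371.8133
  7       250.00       225.2567     1,576.7969
  8       250.00       221.9278     1,775.4222
  9     2,250.00     1,967.8325    17,710.4929
  Σ                  3,780.2005    25,926.7957
Price P = Σ PV = 3,780.2005.
Macaulay duration = Σ(t·PV) / P = 25,926.7957 / 3,780.2005 = 6.85858 years.

6.859 years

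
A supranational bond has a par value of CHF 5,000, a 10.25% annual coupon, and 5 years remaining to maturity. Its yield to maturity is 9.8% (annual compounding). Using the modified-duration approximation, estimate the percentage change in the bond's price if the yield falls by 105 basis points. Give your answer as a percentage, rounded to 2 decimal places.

Periodic yield y = 0.098. Modified duration first:
  t   CF        PV=CF/(1+0.098)^t    t·PV
  1       512.50       466.7577       466.7577
  2       512.50       425.0981       850.1963
  3       512.50       387.1568     1,161.4703
  4       512.50       352.6018     1,410.4071
  5     5,512.50     3,454.1159    17,270.5793
  Σ                  5,085.7303    21,159.4108
P = 5,085.7303; D_Mac = 4.16055 yrs; D_mod = 4.16055/(1+0.098) = 3.78920 yrs.
ΔP/P ≈ -D_mod · Δy = -3.78920 × (-0.0105) = +0.039787 = +3.9787%.

+3.98%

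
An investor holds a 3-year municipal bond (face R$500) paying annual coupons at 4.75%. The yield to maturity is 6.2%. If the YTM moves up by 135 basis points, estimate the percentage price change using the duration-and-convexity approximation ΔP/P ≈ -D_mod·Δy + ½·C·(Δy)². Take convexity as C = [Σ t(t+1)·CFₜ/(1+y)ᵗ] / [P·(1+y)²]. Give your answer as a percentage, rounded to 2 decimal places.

-3.55%

With y = 0.062:
  t   CF        PV=CF/(1+0.062)^t    t·PV        t(t+1)·PV
  1        23.75        22.3635        22.3635          44.7269
  2        23.75        21.0579        42.1158         126.3473
  3       523.75       437.2708     1,311.8124       5,247.2497
  Σ                    480.6922     1,376.2916       5,418.3239
P = 480.6922; D_Mac = 2.86315 yrs; D_mod = 2.69599 yrs; C = 9.99422.
Duration effect: -2.69599 × (+0.0135) = -0.036396
Convexity effect: 0.5 × 9.99422 × (0.0135)² = +0.0009107
ΔP/P ≈ -0.036396 + 0.0009107 = -0.035485 = -3.5485%.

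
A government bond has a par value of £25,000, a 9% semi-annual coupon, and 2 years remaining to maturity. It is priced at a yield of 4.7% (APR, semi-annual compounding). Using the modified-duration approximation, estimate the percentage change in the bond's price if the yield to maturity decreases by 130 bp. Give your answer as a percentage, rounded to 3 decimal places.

+2.388%

Periodic yield y = 0.0235. Modified duration first:
  t   CF        PV=CF/(1+0.0235)^t    t·PV
  1     1,125.00     1,099.1695     1,099.1695
  2     1,125.00     1,073.9321     2,147.8642
  3     1,125.00     1,049.2742     3,147.8225
  4    26,125.00    23,807.0131    95,228.0524
  Σ                 27,029.3889   101,622.9087
P = 27,029.3889; D_Mac = 3.75972 half-year periods = 1.87986 yrs; D_mod = 1.87986/(1+0.0235) = 1.83670 yrs.
ΔP/P ≈ -D_mod · Δy = -1.83670 × (-0.013) = +0.023877 = +2.3877%.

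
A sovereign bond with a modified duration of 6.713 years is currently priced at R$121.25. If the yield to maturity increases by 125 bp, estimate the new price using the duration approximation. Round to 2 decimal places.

R$111.08

Duration approximation: ΔP/P ≈ -D_mod · Δy = -6.713 × (+0.0125) = -0.0839125.
New price ≈ 121.25 × (1 - 0.0839125) = 111.075609375.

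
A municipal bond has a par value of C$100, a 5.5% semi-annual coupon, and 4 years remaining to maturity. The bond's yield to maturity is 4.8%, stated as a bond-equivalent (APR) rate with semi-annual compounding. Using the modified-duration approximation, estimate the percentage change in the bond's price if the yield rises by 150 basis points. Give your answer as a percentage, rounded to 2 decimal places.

Periodic yield y = 0.024. Modified duration first:
  t   CF        PV=CF/(1+0.024)^t    t·PV
  1         2.75         2.6855         2.6855
  2         2.75         2.6226         5.2452
  3         2.75         2.5611         7.6834
  4         2.75         2.5011        10.0044
  5         2.75         2.4425        12.2125
  6         2.75         2.3852        14.3115
  7         2.75         2.3293        16.3054
  8       102.75        84.9928       679.9425
  Σ                    102.5203       748.3904
P = 102.5203; D_Mac = 7.29993 half-year periods = 3.64996 yrs; D_mod = 3.64996/(1+0.024) = 3.56442 yrs.
ΔP/P ≈ -D_mod · Δy = -3.56442 × (+0.015) = -0.053466 = -5.3466%.

-5.35%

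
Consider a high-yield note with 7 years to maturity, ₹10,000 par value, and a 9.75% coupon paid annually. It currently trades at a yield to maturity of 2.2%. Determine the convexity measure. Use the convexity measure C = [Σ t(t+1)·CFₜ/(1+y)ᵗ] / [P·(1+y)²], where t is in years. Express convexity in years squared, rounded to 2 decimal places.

40.38

With y = 0.022:
  t   CF        PV=CF/(1+0.022)^t    t·PV        t(t+1)·PV
  1       975.00       954.0117       954.0117       1,908.0235
  2       975.00       933.4753     1,866.9506       5,600.8517
  3       975.00       913.3809     2,740.1427      10,960.5709
  4       975.00       893.7191     3,574.8763      17,874.3817
  5       975.00       874.4805     4,372.4026      26,234.4154
  6       975.00       855.6561     5,133.9365      35,937.5554
  7    10,975.00     9,424.2817    65,969.9718     527,759.7743
  Σ                 14,849.0053    84,612.2922     626,275.5729
P = 14,849.0053.
Convexity = Σ t(t+1)·PV / [P·(1+y)²] = 626,275.5729 / (14,849.0053 × 1.044484) = 40.38000.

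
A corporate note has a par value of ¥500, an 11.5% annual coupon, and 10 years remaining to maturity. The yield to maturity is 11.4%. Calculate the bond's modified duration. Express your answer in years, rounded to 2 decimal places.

Periodic yield y = 0.114. First find Macaulay duration:
  t   CF        PV=CF/(1+0.114)^t    t·PV
  1        57.50        51.6158        51.6158
  2        57.50        46.3338        92.6675
  3        57.50        41.5922       124.7767
  4        57.50        37.3359       149.3438
  5        57.50        33.5152       167.5760
  6        57.50        30.0855       180.5128
  7        57.50        27.0067       189.0469
  8        57.50        24.2430       193.9440
  9        57.50        21.7621       195.8590
  10      557.50       189.4057     1,894.0566
  Σ                    502.8959     3,239.3991
P = 502.8959; Macaulay duration = 3,239.3991 / 502.8959 = 6.44149 years.
Modified duration = D_Mac / (1 + y) = 6.44149 / 1.114 = 5.78231 years.

5.78 years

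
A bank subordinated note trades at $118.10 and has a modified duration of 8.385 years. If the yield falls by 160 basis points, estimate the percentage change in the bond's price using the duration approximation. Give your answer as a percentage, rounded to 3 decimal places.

+13.416%

Duration approximation: ΔP/P ≈ -D_mod · Δy = -8.385 × (-0.016) = +0.134160.
As a percentage: +13.4160%.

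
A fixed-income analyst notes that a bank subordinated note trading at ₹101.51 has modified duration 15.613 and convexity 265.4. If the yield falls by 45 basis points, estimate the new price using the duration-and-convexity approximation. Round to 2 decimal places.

₹108.91

Duration effect: -D_mod·Δy = -15.613 × (-0.0045) = +0.0702585
Convexity effect: ½·C·(Δy)² = 0.5 × 265.4 × (-0.0045)² = +0.002687175
ΔP/P ≈ +0.0702585 + 0.002687175 = +0.072945675
New price ≈ 101.51 × (1 + 0.072945675) = 108.91471546925.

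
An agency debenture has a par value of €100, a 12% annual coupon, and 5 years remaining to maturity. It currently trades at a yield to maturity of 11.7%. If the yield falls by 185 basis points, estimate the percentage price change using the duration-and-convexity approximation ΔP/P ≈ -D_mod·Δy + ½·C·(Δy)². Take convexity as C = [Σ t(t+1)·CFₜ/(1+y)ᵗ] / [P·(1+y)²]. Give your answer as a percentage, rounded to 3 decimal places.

With y = 0.117:
  t   CF        PV=CF/(1+0.117)^t    t·PV        t(t+1)·PV
  1        12.00        10.7431        10.7431          21.4861
  2        12.00         9.6178        19.2356          57.7067
  3        12.00         8.6104        25.8311         103.3244
  4        12.00         7.7085        30.8339         154.1695
  5       112.00        64.4098       322.0492       1,932.2949
  Σ                    101.0895       408.6928       2,268.9817
P = 101.0895; D_Mac = 4.04288 yrs; D_mod = 3.61941 yrs; C = 17.98948.
Duration effect: -3.61941 × (-0.0185) = +0.066959
Convexity effect: 0.5 × 17.98948 × (-0.0185)² = +0.0030784
ΔP/P ≈ +0.066959 + 0.0030784 = +0.070038 = +7.0038%.

+7.004%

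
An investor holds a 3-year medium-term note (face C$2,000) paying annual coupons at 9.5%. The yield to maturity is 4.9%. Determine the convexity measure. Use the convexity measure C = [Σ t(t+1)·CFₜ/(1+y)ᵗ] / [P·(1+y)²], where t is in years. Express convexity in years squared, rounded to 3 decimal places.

9.756

With y = 0.049:
  t   CF        PV=CF/(1+0.049)^t    t·PV        t(t+1)·PV
  1       190.00       181.1249       181.1249         362.2498
  2       190.00       172.6643       345.3287       1,035.9860
  3     2,190.00     1,897.2198     5,691.6594      22,766.6377
  Σ                  2,251.0090     6,218.1130      24,164.8734
P = 2,251.0090.
Convexity = Σ t(t+1)·PV / [P·(1+y)²] = 24,164.8734 / (2,251.0090 × 1.100401) = 9.75565.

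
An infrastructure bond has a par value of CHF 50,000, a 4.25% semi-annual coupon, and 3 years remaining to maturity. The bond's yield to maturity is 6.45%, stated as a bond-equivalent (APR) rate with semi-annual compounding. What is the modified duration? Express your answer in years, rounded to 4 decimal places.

Periodic yield y = 0.03225. First find Macaulay duration:
  t   CF        PV=CF/(1+0.03225)^t    t·PV
  1     1,062.50     1,029.3049     1,029.3049
  2     1,062.50       997.1469     1,994.2939
  3     1,062.50       965.9936     2,897.9809
  4     1,062.50       935.8136     3,743.2546
  5     1,062.50       906.5765     4,532.8827
  6    51,062.50    42,207.8008   253,246.8050
  Σ                 47,042.6365   267,444.5220
P = 47,042.6365; Macaulay duration = 267,444.5220 / 47,042.6365 = 5.68515 half-year periods = 2.84258 years.
Modified duration = D_Mac / (1 + y) = 2.84258 / 1.03225 = 2.75377 years.

2.7538 years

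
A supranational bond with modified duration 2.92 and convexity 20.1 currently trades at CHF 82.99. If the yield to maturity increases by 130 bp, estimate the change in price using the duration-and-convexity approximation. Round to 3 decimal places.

Duration effect: -D_mod·Δy = -2.92 × (+0.013) = -0.037960
Convexity effect: ½·C·(Δy)² = 0.5 × 20.1 × (0.013)² = +0.00169845
ΔP/P ≈ -0.037960 + 0.00169845 = -0.03626155
ΔP ≈ 82.99 × (-0.03626155) = -3.0093460345.

-CHF 3.009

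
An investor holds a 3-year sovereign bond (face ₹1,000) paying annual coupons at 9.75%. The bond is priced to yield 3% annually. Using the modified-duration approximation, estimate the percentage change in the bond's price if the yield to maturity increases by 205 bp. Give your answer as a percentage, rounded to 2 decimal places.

-5.50%

Periodic yield y = 0.03. Modified duration first:
  t   CF        PV=CF/(1+0.03)^t    t·PV
  1        97.50        94.6602        94.6602
  2        97.50        91.9031       183.8062
  3     1,097.50     1,004.3680     3,013.1039
  Σ                  1,190.9313     3,291.5703
P = 1,190.9313; D_Mac = 2.76386 yrs; D_mod = 2.76386/(1+0.03) = 2.68336 yrs.
ΔP/P ≈ -D_mod · Δy = -2.68336 × (+0.0205) = -0.055009 = -5.5009%.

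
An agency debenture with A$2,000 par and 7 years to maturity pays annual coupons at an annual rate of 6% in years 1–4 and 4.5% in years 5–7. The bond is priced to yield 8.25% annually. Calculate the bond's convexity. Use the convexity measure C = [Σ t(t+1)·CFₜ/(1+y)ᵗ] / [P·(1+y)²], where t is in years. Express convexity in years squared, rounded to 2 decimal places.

With y = 0.0825:
  t   CF        PV=CF/(1+0.0825)^t    t·PV        t(t+1)·PV
  1       120.00       110.8545       110.8545         221.7090
  2       120.00       102.4060       204.8120         614.4360
  3       120.00        94.6014       283.8042       1,135.2167
  4       120.00        87.3916       349.5663       1,747.8317
  5        90.00        60.5484       302.7422       1,816.4533
  6        90.00        55.9339       335.6034       2,349.2237
  7     2,090.00     1,199.9163     8,399.4141      67,195.3125
  Σ                  1,711.6521     9,986.7967      75,080.1830
P = 1,711.6521.
Convexity = Σ t(t+1)·PV / [P·(1+y)²] = 75,080.1830 / (1,711.6521 × 1.171806) = 37.43295.

37.43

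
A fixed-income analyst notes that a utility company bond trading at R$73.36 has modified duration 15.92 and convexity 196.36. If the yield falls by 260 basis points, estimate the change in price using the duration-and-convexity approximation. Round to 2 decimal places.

+R$35.23

Duration effect: -D_mod·Δy = -15.92 × (-0.026) = +0.413920
Convexity effect: ½·C·(Δy)² = 0.5 × 196.36 × (-0.026)² = +0.06636968
ΔP/P ≈ +0.413920 + 0.06636968 = +0.48028968
ΔP ≈ 73.36 × (+0.48028968) = +35.2340509248.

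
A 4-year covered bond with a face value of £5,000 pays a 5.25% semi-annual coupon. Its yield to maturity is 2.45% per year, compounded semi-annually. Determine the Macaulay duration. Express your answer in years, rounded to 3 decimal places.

3.680 years

Periodic yield y = 0.01225. Discount each cash flow and weight by its period:
  t   CF        PV=CF/(1+0.01225)^t    t·PV
  1       131.25       129.6616       129.6616
  2       131.25       128.0925       256.1850
  3       131.25       126.5424       379.6271
  4       131.25       125.0110       500.0439
  5       131.25       123.4981       617.4907
  6       131.25       122.0036       732.0215
  7       131.25       120.5271       843.6899
  8     5,131.25     4,655.0129    37,240.1034
  Σ                  5,530.3493    40,698.8232
Price P = Σ PV = 5,530.3493.
Macaulay duration = Σ(t·PV) / P = 40,698.8232 / 5,530.3493 = 7.35918 half-year periods.
In years: 7.35918 / 2 = 3.67959 years.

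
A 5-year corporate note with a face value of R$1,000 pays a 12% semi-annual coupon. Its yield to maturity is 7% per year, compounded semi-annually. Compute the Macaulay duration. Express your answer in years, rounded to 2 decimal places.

4.01 years

Periodic yield y = 0.035. Discount each cash flow and weight by its period:
  t   CF        PV=CF/(1+0.035)^t    t·PV
  1        60.00        57.9710        57.9710
  2        60.00        56.0106       112.0213
  3        60.00        54.1166       162.3497
  4        60.00        52.2865       209.1461
  5        60.00        50.5184       252.5920
  6        60.00        48.8100       292.8602
  7        60.00        47.1595       330.1162
  8        60.00        45.5647       364.5175
  9        60.00        44.0239       396.2147
  10    1,060.00       751.4539     7,514.5394
  Σ                  1,207.9151     9,692.3282
Price P = Σ PV = 1,207.9151.
Macaulay duration = Σ(t·PV) / P = 9,692.3282 / 1,207.9151 = 8.02401 half-year periods.
In years: 8.02401 / 2 = 4.01201 years.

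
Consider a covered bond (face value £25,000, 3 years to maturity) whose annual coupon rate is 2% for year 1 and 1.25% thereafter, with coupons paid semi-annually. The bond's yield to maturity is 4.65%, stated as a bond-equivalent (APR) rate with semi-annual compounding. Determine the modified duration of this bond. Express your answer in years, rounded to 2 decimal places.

2.87 years

Periodic yield y = 0.02325. First find Macaulay duration:
  t   CF        PV=CF/(1+0.02325)^t    t·PV
  1       250.00       244.3196       244.3196
  2       250.00       238.7682       477.5364
  3       156.25       145.8394       437.5181
  4       156.25       142.5256       570.1026
  5       156.25       139.2872       696.4361
  6    25,156.25    21,915.7018   131,494.2107
  Σ                 22,826.4418   133,920.1234
P = 22,826.4418; Macaulay duration = 133,920.1234 / 22,826.4418 = 5.86689 half-year periods = 2.93344 years.
Modified duration = D_Mac / (1 + y) = 2.93344 / 1.02325 = 2.86679 years.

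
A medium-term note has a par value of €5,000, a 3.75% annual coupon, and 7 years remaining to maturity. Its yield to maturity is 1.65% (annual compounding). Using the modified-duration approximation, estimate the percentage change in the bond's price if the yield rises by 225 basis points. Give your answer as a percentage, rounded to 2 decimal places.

Periodic yield y = 0.0165. Modified duration first:
  t   CF        PV=CF/(1+0.0165)^t    t·PV
  1       187.50       184.4565       184.4565
  2       187.50       181.4623       362.9247
  3       187.50       178.5168       535.5504
  4       187.50       175.6191       702.4764
  5       187.50       172.7684       863.8421
  6       187.50       169.9640     1,019.7841
  7     5,187.50     4,626.0085    32,382.0597
  Σ                  5,688.7957    36,051.0938
P = 5,688.7957; D_Mac = 6.33721 yrs; D_mod = 6.33721/(1+0.0165) = 6.23434 yrs.
ΔP/P ≈ -D_mod · Δy = -6.23434 × (+0.0225) = -0.140273 = -14.0273%.

-14.03%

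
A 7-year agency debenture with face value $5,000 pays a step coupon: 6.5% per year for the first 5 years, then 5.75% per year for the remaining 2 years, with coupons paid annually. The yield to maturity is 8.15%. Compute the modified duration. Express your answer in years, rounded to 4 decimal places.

5.3387 years

Periodic yield y = 0.0815. First find Macaulay duration:
  t   CF        PV=CF/(1+0.0815)^t    t·PV
  1       325.00       300.5086       300.5086
  2       325.00       277.8627       555.7255
  3       325.00       256.9235       770.7704
  4       325.00       237.5622       950.2486
  5       325.00       219.6599     1,098.2994
  6       287.50       179.6713     1,078.0278
  7     5,287.50     3,055.3764    21,387.6345
  Σ                  4,527.5645    26,141.2148
P = 4,527.5645; Macaulay duration = 26,141.2148 / 4,527.5645 = 5.77379 years.
Modified duration = D_Mac / (1 + y) = 5.77379 / 1.0815 = 5.33869 years.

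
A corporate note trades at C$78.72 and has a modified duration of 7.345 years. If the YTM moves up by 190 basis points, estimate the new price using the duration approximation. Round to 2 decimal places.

Duration approximation: ΔP/P ≈ -D_mod · Δy = -7.345 × (+0.019) = -0.139555.
New price ≈ 78.72 × (1 - 0.139555) = 67.7342304.

C$67.73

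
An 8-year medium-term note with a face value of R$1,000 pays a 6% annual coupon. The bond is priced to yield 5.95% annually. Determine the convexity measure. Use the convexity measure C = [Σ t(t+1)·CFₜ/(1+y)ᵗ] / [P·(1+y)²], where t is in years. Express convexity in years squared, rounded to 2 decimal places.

49.22

With y = 0.0595:
  t   CF        PV=CF/(1+0.0595)^t    t·PV        t(t+1)·PV
  1        60.00        56.6305        56.6305         113.2610
  2        60.00        53.4502       106.9004         320.7012
  3        60.00        50.4485       151.3455         605.3822
  4        60.00        47.6154       190.4616         952.3079
  5        60.00        44.9414       224.7069       1,348.2415
  6        60.00        42.4175       254.5052       1,781.5367
  7        60.00        40.0354       280.2480       2,241.9842
  8     1,060.00       667.5721     5,340.5768      48,065.1911
  Σ                  1,003.1111     6,605.3750      55,428.6058
P = 1,003.1111.
Convexity = Σ t(t+1)·PV / [P·(1+y)²] = 55,428.6058 / (1,003.1111 × 1.122540) = 49.22469.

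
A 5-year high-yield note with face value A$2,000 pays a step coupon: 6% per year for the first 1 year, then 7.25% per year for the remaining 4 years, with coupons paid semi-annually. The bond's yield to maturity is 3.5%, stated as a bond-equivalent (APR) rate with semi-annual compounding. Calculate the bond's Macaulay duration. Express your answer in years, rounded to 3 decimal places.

4.384 years

Periodic yield y = 0.0175. Discount each cash flow and weight by its period:
  t   CF        PV=CF/(1+0.0175)^t    t·PV
  1        60.00        58.9681        58.9681
  2        60.00        57.9539       115.9077
  3        72.50        68.8232       206.4695
  4        72.50        67.6395       270.5580
  5        72.50        66.4762       332.3808
  6        72.50        65.3328       391.9970
  7        72.50        64.2092       449.4642
  8        72.50        63.1048       504.8387
  9        72.50        62.0195       558.1755
  10    2,072.50     1,742.4100    17,424.1002
  Σ                  2,316.9371    20,312.8597
Price P = Σ PV = 2,316.9371.
Macaulay duration = Σ(t·PV) / P = 20,312.8597 / 2,316.9371 = 8.76712 half-year periods.
In years: 8.76712 / 2 = 4.38356 years.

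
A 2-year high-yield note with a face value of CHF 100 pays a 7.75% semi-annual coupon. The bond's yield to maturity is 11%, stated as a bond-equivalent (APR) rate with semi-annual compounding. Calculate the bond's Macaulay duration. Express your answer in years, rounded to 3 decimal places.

Periodic yield y = 0.055. Discount each cash flow and weight by its period:
  t   CF        PV=CF/(1+0.055)^t    t·PV
  1        3.875         3.6730         3.6730
  2        3.875         3.4815         6.9630
  3        3.875         3.3000         9.9000
  4      103.875        83.8496       335.3986
  Σ                     94.3041       355.9346
Price P = Σ PV = 94.3041.
Macaulay duration = Σ(t·PV) / P = 355.9346 / 94.3041 = 3.77433 half-year periods.
In years: 3.77433 / 2 = 1.88716 years.

1.887 years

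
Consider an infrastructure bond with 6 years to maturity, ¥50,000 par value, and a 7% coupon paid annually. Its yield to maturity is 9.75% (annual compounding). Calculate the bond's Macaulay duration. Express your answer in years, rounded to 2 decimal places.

5.03 years

Periodic yield y = 0.0975. Discount each cash flow and weight by its year:
  t   CF        PV=CF/(1+0.0975)^t    t·PV
  1     3,500.00     3,189.0661     3,189.0661
  2     3,500.00     2,905.7550     5,811.5099
  3     3,500.00     2,647.6127     7,942.8381
  4     3,500.00     2,412.4034     9,649.6135
  5     3,500.00     2,198.0896    10,990.4482
  6    53,500.00    30,614.4604   183,686.7622
  Σ                 43,967.3871   221,270.2380
Price P = Σ PV = 43,967.3871.
Macaulay duration = Σ(t·PV) / P = 221,270.2380 / 43,967.3871 = 5.03260 years.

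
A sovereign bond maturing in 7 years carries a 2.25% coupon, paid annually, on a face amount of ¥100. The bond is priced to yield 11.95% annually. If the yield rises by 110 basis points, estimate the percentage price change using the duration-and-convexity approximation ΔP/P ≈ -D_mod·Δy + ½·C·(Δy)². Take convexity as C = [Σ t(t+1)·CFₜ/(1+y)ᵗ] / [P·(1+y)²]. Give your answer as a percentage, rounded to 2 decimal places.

With y = 0.1195:
  t   CF        PV=CF/(1+0.1195)^t    t·PV        t(t+1)·PV
  1         2.25         2.0098         2.0098           4.0197
  2         2.25         1.7953         3.5906          10.7717
  3         2.25         1.6037         4.8110          19.2438
  4         2.25         1.4325         5.7299          28.6494
  5         2.25         1.2796         6.3978          38.3869
  6         2.25         1.1430         6.8579          48.0051
  7       102.25        46.3975       324.7825       2,598.2603
  Σ                     55.6613       354.1795       2,747.3370
P = 55.6613; D_Mac = 6.36312 yrs; D_mod = 5.68390 yrs; C = 39.38315.
Duration effect: -5.68390 × (+0.011) = -0.062523
Convexity effect: 0.5 × 39.38315 × (0.011)² = +0.0023827
ΔP/P ≈ -0.062523 + 0.0023827 = -0.060140 = -6.0140%.

-6.01%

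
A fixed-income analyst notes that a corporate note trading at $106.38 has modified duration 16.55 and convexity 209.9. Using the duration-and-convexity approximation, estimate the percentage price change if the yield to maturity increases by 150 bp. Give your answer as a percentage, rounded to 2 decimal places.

Duration effect: -D_mod·Δy = -16.55 × (+0.015) = -0.248250
Convexity effect: ½·C·(Δy)² = 0.5 × 209.9 × (0.015)² = +0.02361375
ΔP/P ≈ -0.248250 + 0.02361375 = -0.22463625
= -22.463625%.

-22.46%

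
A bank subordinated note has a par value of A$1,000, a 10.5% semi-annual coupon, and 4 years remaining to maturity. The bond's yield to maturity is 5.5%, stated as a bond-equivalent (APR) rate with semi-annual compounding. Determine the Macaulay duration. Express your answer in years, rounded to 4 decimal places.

3.4239 years

Periodic yield y = 0.0275. Discount each cash flow and weight by its period:
  t   CF        PV=CF/(1+0.0275)^t    t·PV
  1        52.50        51.0949        51.0949
  2        52.50        49.7274        99.4548
  3        52.50        48.3965       145.1895
  4        52.50        47.1012       188.4048
  5        52.50        45.8406       229.2029
  6        52.50        44.6137       267.6822
  7        52.50        43.4197       303.9377
  8     1,052.50       847.1639     6,777.3115
  Σ                  1,177.3579     8,062.2783
Price P = Σ PV = 1,177.3579.
Macaulay duration = Σ(t·PV) / P = 8,062.2783 / 1,177.3579 = 6.84777 half-year periods.
In years: 6.84777 / 2 = 3.42389 years.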